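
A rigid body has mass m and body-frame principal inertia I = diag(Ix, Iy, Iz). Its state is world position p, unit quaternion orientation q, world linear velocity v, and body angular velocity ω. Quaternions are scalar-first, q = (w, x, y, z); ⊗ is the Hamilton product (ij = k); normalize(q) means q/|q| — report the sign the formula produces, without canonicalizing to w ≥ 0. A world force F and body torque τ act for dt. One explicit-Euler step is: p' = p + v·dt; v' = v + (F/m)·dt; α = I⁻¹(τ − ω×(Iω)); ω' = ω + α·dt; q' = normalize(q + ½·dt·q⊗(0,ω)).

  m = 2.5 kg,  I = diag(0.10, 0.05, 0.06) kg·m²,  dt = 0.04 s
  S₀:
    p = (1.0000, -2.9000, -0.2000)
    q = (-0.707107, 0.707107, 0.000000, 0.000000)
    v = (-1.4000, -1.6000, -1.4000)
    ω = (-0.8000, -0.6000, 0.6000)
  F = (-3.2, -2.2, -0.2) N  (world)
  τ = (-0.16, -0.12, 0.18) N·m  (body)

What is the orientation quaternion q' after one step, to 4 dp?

q' = (-0.6956, 0.7182, 0.0000, -0.0170)

Hamilton product q⊗(0,ω) = (0.5656856, 0.5656856, 0.0000000, -0.8485284)
q' = normalize(q + ½dt·q⊗(0,ω)) = (-0.6956, 0.7182, 0.0000, -0.0170)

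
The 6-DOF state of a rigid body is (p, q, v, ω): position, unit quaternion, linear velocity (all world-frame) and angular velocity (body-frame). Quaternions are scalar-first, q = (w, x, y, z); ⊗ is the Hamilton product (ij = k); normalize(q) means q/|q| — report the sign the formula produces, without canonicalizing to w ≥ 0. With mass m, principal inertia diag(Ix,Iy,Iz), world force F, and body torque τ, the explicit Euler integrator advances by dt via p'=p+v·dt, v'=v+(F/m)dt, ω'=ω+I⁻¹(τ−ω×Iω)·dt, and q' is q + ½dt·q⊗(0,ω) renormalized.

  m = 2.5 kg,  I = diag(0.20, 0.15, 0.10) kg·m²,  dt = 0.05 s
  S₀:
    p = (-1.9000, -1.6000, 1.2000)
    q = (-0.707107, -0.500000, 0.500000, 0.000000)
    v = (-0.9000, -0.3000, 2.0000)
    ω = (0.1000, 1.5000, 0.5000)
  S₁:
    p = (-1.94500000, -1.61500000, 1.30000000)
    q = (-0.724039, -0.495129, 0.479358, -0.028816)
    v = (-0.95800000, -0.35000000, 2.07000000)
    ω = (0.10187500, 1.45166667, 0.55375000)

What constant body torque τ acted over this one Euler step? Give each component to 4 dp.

ω₁ − ω₀ = (0.00187500, -0.04833333, 0.05375000)
I·α + gyro = (-0.0300, -0.1400, 0.1000)

τ = (-0.0300, -0.1400, 0.1000)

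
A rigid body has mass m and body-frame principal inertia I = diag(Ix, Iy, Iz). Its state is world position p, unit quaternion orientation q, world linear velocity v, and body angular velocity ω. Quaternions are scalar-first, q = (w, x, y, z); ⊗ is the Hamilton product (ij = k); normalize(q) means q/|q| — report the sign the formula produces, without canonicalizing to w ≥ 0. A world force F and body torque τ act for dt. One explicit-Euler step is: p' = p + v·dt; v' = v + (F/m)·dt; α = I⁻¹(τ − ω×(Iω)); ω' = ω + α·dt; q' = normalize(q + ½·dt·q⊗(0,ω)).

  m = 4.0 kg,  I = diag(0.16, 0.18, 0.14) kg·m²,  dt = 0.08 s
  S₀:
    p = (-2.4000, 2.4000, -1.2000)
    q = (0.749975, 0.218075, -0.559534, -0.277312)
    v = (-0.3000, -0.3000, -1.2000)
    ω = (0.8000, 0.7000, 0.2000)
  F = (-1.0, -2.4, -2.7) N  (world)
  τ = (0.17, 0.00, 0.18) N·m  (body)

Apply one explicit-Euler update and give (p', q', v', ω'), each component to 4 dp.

p' = (-2.4240, 2.3760, -1.2960)
q' = (0.7602, 0.2451, -0.5486, -0.2471)
v' = (-0.3200, -0.3480, -1.2540)
ω' = (0.8878, 0.6986, 0.2965)

ω×(Iω) gyroscopic = (-0.0056, 0.0032, 0.0112)
α = I⁻¹(τ − ω×Iω) = (1.0975, -0.0178, 1.2057)
new body rate ω' = (0.8878, 0.6986, 0.2965)
2q̇ = q⊗(0,ω) = (0.2726762, 0.6821916, 0.2595179, 0.7502747)
updated quaternion q' = (0.7602, 0.2451, -0.5486, -0.2471)
linear accel F/m = (-0.2500, -0.6000, -0.6750)
p' = p + v·dt = (-2.4240, 2.3760, -1.2960)
v' = v + a·dt = (-0.3200, -0.3480, -1.2540)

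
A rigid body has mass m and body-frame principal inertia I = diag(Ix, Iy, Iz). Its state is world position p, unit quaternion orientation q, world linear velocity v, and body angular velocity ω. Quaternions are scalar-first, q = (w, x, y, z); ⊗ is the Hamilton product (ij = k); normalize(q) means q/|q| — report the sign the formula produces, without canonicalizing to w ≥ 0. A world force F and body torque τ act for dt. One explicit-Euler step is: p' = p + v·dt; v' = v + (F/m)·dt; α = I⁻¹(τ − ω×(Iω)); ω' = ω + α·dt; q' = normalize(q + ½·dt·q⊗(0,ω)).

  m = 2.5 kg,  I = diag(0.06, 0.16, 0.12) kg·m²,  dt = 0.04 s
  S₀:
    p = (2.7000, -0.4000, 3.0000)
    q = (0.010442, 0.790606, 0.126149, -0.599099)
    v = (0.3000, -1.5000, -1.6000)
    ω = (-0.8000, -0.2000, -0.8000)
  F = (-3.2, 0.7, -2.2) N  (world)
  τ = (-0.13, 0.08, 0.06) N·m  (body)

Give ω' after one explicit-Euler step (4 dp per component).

gyro term ω×Iω = (-0.0064, -0.0384, 0.0160)
(τ − ω×Iω)/I = (-2.0600, 0.7400, 0.3667)
ω' = ω + α·dt = (-0.8824, -0.1704, -0.7853)

ω' = (-0.8824, -0.1704, -0.7853)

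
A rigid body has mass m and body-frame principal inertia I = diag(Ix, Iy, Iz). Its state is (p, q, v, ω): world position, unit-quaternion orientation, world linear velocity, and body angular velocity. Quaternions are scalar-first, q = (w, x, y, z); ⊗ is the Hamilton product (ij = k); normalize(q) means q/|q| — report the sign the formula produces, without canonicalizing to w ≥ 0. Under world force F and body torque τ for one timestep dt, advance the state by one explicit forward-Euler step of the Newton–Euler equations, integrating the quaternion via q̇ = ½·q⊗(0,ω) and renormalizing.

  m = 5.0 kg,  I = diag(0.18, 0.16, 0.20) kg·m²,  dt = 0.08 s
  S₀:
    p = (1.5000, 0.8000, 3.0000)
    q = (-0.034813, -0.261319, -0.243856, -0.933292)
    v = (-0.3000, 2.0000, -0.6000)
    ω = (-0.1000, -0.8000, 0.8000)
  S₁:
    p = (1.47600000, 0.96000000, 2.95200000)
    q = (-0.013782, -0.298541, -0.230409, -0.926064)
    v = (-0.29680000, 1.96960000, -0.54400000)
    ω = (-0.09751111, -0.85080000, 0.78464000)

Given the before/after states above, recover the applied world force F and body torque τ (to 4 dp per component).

F = (0.2000, -1.9000, 3.5000)
τ = (-0.0200, -0.1000, -0.0400)

rate change Δω = (0.00248889, -0.05080000, -0.01536000)
ω₀×(Iω₀) = (-0.0256, 0.0016, -0.0016)
I·α + gyro = (-0.0200, -0.1000, -0.0400)
velocity change Δv = (0.00320000, -0.03040000, 0.05600000)
m·(v₁−v₀)/dt = (0.2000, -1.9000, 3.5000)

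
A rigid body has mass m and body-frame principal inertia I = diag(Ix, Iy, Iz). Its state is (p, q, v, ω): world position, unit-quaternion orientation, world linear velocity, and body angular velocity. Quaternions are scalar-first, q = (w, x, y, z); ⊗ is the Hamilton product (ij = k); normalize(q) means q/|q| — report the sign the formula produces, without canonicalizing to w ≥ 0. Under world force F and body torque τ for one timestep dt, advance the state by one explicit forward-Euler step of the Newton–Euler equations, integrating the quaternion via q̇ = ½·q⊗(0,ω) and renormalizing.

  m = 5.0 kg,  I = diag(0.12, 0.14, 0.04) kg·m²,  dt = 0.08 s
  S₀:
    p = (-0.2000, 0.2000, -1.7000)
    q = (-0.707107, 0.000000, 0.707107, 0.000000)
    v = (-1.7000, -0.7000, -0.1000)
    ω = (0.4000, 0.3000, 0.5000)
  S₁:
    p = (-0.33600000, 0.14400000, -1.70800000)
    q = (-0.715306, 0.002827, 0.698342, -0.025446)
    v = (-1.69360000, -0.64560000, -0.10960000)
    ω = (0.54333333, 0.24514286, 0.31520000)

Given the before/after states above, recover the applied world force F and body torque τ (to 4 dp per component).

F = (0.4000, 3.4000, -0.6000)
τ = (0.2000, -0.0800, -0.0900)

Δω = ω₁−ω₀ = (0.14333333, -0.05485714, -0.18480000)
precession coupling = (-0.0150, 0.0160, 0.0024)
applied torque τ = (0.2000, -0.0800, -0.0900)
velocity change Δv = (0.00640000, 0.05440000, -0.00960000)
applied force F = (0.4000, 3.4000, -0.6000)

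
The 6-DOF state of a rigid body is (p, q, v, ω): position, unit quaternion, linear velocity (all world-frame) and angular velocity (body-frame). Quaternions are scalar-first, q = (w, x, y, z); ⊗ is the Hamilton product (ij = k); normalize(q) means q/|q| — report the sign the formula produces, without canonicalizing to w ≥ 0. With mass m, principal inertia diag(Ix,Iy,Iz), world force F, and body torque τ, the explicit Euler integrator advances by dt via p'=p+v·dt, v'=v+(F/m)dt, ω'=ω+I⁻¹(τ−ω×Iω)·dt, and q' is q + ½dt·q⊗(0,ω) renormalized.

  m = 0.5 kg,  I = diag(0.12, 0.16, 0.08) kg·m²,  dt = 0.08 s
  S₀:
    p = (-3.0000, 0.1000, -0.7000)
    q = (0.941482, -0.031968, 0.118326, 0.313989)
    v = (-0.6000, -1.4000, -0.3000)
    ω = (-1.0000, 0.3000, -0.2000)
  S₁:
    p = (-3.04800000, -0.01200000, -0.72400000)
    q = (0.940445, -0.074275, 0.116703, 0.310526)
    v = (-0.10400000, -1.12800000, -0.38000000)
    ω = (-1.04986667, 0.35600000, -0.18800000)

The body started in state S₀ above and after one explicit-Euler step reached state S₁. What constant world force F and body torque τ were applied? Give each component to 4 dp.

F = (3.1000, 1.7000, -0.5000)
τ = (-0.0700, 0.1200, 0.0000)

rate change Δω = (-0.04986667, 0.05600000, 0.01200000)
gyro term ω₀×Iω₀ = (0.0048, 0.0080, -0.0120)
I·α + gyro = (-0.0700, 0.1200, 0.0000)
v₁ − v₀ = (0.49600000, 0.27200000, -0.08000000)
m·(v₁−v₀)/dt = (3.1000, 1.7000, -0.5000)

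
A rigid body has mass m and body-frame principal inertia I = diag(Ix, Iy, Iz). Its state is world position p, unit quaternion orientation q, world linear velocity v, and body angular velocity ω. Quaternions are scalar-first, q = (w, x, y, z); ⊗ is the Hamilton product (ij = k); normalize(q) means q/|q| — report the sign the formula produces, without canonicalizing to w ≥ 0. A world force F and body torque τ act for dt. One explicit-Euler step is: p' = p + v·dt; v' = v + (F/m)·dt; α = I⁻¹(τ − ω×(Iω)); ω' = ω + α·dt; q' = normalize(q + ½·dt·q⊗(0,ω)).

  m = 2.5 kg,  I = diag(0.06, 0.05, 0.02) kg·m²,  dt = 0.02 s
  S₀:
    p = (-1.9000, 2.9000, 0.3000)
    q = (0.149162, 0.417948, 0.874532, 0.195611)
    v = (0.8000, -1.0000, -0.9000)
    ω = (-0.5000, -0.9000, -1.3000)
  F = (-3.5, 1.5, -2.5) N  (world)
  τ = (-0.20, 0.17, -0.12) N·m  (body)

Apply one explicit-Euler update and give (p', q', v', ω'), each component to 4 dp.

p' = (-1.8840, 2.8800, 0.2820)
q' = (0.1616, 0.4075, 0.8775, 0.1943)
v' = (0.7720, -0.9880, -0.9200)
ω' = (-0.5550, -0.8424, -1.4155)

angular accel α = (-2.7483, 2.8800, -5.7750)
ω' = ω + α·dt = (-0.5550, -0.8424, -1.4155)
q⊗(0,ω) = (1.2503471, -1.0354227, 0.3112811, -0.1327978)
updated quaternion q' = (0.1616, 0.4075, 0.8775, 0.1943)
a = (-1.4000, 0.6000, -1.0000)
new position p' = (-1.8840, 2.8800, 0.2820)
v' = v + a·dt = (0.7720, -0.9880, -0.9200)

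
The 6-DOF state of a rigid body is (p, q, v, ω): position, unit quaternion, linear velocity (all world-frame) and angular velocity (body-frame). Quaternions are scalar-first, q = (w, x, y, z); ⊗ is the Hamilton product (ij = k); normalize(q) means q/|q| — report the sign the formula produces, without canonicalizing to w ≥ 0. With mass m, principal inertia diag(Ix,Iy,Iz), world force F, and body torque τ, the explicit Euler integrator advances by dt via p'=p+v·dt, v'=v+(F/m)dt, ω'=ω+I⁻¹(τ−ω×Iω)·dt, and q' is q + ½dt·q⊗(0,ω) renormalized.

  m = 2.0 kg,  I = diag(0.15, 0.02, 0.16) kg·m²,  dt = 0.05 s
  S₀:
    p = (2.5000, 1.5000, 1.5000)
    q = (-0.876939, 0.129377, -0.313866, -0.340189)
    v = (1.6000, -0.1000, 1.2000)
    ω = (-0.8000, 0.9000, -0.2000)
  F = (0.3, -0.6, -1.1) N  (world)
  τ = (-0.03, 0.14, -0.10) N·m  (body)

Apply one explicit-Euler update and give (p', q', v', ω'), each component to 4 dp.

a = F/m = (0.1500, -0.3000, -0.5500)
p + v·dt = (2.5800, 1.4950, 1.5600)
new velocity v' = (1.6075, -0.1150, 1.1725)
gyro term ω×Iω = (-0.0252, -0.0016, 0.0936)
(τ − ω×Iω)/I = (-0.0320, 7.0800, -1.2100)
ω' = ω + α·dt = (-0.8016, 1.2540, -0.2605)
2q̇ = q⊗(0,ω) = (0.3179432, 1.0704945, -0.4912185, 0.0407343)
q' = normalize(q + ½dt·q⊗(0,ω)) = (-0.8686, 0.1561, -0.3260, -0.3390)

p' = (2.5800, 1.4950, 1.5600)
q' = (-0.8686, 0.1561, -0.3260, -0.3390)
v' = (1.6075, -0.1150, 1.1725)
ω' = (-0.8016, 1.2540, -0.2605)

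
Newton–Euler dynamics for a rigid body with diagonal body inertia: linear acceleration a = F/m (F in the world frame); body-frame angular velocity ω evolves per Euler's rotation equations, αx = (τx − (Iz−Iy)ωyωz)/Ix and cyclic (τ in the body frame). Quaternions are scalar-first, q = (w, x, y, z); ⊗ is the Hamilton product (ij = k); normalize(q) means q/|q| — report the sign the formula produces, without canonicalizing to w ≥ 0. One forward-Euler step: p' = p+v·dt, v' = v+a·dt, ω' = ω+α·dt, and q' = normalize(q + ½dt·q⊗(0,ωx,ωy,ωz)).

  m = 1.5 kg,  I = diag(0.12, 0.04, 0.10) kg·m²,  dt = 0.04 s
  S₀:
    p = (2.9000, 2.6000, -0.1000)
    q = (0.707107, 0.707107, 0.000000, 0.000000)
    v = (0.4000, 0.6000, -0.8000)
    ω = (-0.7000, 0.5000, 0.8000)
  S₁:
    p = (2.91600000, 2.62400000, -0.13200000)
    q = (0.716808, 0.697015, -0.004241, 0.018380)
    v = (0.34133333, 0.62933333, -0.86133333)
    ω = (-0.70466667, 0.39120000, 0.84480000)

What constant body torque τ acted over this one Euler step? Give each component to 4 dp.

τ = (0.0100, -0.1200, 0.1400)

rate change Δω = (-0.00466667, -0.10880000, 0.04480000)
ω₀×(Iω₀) = (0.0240, -0.0112, 0.0280)
I·α + gyro = (0.0100, -0.1200, 0.1400)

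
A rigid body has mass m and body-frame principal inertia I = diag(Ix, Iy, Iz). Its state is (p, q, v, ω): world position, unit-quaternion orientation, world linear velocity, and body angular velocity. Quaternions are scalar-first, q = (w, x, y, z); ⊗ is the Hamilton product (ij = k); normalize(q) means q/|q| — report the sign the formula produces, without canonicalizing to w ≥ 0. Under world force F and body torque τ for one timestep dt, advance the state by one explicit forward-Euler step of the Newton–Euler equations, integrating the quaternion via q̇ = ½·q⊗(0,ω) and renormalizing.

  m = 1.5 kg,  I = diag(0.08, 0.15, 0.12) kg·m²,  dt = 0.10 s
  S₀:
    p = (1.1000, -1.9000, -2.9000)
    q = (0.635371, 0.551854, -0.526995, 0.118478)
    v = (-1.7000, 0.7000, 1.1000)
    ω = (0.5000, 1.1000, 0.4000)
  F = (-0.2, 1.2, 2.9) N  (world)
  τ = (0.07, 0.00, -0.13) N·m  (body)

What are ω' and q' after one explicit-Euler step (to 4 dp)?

ω×(Iω) gyroscopic = (-0.0132, -0.0080, 0.0385)
(τ − ω×Iω)/I = (1.0400, 0.0533, -1.4042)
ω + α·dt = (0.6040, 1.1053, 0.2596)
q⊗(0,ω) = (0.2563763, -0.0234383, 0.5374055, 1.1246853)
updated quaternion q' = (0.6469, 0.5496, -0.4991, 0.1744)

ω' = (0.6040, 1.1053, 0.2596)
q' = (0.6469, 0.5496, -0.4991, 0.1744)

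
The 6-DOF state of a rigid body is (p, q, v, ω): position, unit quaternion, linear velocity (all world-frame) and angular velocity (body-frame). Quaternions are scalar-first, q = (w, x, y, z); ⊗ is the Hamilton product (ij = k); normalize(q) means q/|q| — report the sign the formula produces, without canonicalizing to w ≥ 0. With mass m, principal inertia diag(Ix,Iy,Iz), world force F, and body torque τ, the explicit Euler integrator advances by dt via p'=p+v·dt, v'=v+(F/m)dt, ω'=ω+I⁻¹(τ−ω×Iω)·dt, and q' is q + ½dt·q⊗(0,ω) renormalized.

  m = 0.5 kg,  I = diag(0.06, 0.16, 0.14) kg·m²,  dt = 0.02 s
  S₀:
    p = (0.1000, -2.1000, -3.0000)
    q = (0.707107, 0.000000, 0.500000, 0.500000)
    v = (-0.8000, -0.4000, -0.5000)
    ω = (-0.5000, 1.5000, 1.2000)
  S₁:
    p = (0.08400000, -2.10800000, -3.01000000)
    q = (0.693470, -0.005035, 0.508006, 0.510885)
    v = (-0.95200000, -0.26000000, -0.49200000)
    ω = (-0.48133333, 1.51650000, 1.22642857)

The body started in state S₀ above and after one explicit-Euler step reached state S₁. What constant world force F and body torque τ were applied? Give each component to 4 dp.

v₁ − v₀ = (-0.15200000, 0.14000000, 0.00800000)
applied force F = (-3.8000, 3.5000, 0.2000)
Δω = ω₁−ω₀ = (0.01866667, 0.01650000, 0.02642857)
applied torque τ = (0.0200, 0.1800, 0.1100)

F = (-3.8000, 3.5000, 0.2000)
τ = (0.0200, 0.1800, 0.1100)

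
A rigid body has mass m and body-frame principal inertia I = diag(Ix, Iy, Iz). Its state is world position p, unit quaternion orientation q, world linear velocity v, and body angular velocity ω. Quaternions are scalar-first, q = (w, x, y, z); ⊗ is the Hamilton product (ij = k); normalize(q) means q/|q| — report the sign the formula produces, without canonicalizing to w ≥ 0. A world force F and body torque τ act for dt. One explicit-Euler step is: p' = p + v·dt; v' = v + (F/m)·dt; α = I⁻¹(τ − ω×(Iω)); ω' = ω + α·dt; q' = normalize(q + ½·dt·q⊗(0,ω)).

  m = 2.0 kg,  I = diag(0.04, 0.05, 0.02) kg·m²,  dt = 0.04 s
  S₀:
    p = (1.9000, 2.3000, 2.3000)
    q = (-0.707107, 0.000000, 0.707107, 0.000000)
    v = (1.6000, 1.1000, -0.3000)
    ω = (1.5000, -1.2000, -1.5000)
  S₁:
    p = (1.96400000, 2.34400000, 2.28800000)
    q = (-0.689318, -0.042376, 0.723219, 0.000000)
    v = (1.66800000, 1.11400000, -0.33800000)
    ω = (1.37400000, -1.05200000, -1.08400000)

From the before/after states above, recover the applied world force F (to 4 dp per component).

F = (3.4000, 0.7000, -1.9000)

velocity change Δv = (0.06800000, 0.01400000, -0.03800000)
applied force F = (3.4000, 0.7000, -1.9000)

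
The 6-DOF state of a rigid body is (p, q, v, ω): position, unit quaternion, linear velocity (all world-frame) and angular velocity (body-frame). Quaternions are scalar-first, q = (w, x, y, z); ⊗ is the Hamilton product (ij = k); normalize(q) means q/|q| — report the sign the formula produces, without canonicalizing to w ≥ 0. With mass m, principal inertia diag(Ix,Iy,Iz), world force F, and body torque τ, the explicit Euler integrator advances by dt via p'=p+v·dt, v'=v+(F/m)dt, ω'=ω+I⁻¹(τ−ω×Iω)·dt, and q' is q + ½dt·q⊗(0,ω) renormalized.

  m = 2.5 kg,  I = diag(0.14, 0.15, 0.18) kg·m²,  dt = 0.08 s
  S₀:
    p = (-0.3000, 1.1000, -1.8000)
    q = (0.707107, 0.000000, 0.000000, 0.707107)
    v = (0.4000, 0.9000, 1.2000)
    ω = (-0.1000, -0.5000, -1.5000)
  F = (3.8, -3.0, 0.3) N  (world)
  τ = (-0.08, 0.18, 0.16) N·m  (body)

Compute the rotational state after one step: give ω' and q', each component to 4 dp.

ω' = (-0.1586, -0.4008, -1.4291)
q' = (0.7480, 0.0113, -0.0169, 0.6633)

gyro term ω×Iω = (0.0225, -0.0060, 0.0005)
angular accel α = (-0.7321, 1.2400, 0.8861)
ω + α·dt = (-0.1586, -0.4008, -1.4291)
q⊗(0,ω) = (1.0606605, 0.2828428, -0.4242642, -1.0606605)
q + ½dt·q⊗(0,ω), renormalized = (0.7480, 0.0113, -0.0169, 0.6633)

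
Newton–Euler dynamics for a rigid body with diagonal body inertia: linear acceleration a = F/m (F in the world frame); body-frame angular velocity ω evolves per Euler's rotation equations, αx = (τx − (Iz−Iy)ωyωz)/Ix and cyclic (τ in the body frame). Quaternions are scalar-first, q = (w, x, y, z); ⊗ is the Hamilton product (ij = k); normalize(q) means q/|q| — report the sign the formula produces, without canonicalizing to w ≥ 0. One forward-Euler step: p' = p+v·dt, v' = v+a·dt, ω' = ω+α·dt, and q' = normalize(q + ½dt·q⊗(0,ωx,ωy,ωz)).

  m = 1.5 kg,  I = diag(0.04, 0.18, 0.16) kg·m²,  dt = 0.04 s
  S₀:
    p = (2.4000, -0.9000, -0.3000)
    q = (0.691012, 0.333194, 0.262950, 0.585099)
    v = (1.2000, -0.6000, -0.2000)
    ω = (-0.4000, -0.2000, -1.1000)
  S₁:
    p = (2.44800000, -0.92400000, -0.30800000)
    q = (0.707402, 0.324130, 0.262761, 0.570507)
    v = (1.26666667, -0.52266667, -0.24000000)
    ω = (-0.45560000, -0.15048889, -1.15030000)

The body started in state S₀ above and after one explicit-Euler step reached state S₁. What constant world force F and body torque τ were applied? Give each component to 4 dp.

v₁ − v₀ = (0.06666667, 0.07733333, -0.04000000)
m·(v₁−v₀)/dt = (2.5000, 2.9000, -1.5000)
ω₁ − ω₀ = (-0.05560000, 0.04951111, -0.05030000)
τ = I·(Δω/dt) + ω₀×(Iω₀) = (-0.0600, 0.1700, -0.1900)

F = (2.5000, 2.9000, -1.5000)
τ = (-0.0600, 0.1700, -0.1900)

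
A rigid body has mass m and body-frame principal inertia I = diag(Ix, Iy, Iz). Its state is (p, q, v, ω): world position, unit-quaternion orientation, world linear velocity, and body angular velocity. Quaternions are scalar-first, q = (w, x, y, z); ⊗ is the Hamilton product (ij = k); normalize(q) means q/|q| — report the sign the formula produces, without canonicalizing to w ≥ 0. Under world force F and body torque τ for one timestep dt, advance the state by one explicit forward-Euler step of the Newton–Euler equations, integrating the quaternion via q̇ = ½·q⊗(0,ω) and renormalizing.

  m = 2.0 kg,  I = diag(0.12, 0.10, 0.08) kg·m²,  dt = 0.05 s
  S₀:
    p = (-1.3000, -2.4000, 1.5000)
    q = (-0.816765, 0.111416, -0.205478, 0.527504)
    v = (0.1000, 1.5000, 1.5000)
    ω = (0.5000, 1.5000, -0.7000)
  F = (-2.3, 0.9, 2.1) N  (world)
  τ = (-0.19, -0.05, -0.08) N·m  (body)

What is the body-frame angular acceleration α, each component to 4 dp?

precession coupling ω×(Iω) = (0.0210, -0.0140, -0.0150)
angular accel α = (-1.7583, -0.3600, -0.8125)

α = (-1.7583, -0.3600, -0.8125)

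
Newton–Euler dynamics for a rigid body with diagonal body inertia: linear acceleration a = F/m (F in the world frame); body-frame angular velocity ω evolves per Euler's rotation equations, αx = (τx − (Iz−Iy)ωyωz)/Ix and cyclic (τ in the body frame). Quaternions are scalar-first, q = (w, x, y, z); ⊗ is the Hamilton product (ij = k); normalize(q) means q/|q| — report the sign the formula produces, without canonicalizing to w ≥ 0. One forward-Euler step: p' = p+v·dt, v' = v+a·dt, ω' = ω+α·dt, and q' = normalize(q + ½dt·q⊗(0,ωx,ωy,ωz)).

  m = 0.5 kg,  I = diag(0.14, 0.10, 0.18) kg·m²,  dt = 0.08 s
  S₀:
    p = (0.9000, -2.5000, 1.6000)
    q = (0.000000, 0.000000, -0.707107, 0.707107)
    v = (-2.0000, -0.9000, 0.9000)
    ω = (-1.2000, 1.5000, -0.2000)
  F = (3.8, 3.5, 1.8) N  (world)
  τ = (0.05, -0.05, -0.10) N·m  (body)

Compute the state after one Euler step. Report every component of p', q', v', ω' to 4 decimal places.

p' = (0.7400, -2.5720, 1.6720)
q' = (0.0479, -0.0367, -0.7388, 0.6712)
v' = (-1.3920, -0.3400, 1.1880)
ω' = (-1.1577, 1.4677, -0.2764)

gyro term ω×Iω = (-0.0240, -0.0096, 0.0720)
(τ − ω×Iω)/I = (0.5286, -0.4040, -0.9556)
ω + α·dt = (-1.1577, 1.4677, -0.2764)
Hamilton product q⊗(0,ω) = (1.2020819, -0.9192391, -0.8485284, -0.8485284)
q + ½dt·q⊗(0,ω), renormalized = (0.0479, -0.0367, -0.7388, 0.6712)
a = F/m = (7.6000, 7.0000, 3.6000)
p + v·dt = (0.7400, -2.5720, 1.6720)
new velocity v' = (-1.3920, -0.3400, 1.1880)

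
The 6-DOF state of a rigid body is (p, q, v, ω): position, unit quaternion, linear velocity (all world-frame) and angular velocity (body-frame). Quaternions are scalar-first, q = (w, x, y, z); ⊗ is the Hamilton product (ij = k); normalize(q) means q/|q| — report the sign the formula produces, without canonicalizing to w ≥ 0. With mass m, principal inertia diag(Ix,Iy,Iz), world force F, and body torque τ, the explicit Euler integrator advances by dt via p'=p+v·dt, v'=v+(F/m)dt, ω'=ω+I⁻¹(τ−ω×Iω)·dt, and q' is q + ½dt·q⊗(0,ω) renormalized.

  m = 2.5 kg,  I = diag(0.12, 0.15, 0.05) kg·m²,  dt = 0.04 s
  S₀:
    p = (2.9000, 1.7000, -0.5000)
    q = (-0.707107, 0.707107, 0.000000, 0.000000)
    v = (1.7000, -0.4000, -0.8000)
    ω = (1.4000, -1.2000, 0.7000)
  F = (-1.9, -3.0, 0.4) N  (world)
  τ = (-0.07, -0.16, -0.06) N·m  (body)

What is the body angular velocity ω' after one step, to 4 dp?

angular accel α = (-1.2833, -1.5240, -0.1920)
ω' = ω + α·dt = (1.3487, -1.2610, 0.6923)

ω' = (1.3487, -1.2610, 0.6923)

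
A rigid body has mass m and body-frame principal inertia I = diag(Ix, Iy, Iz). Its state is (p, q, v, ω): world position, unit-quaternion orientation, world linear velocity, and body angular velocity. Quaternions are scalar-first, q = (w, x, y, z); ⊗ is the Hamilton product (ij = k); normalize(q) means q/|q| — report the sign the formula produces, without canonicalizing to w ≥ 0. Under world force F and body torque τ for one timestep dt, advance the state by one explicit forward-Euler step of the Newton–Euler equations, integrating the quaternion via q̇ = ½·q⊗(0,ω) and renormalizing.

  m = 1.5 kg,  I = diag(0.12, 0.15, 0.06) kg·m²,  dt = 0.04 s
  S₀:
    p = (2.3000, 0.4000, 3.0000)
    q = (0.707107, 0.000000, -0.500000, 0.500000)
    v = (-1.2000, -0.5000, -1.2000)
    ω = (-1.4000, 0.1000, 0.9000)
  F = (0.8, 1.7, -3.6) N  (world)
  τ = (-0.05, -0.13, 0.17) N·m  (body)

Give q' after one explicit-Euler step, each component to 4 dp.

q' = (0.6987, -0.0298, -0.5123, 0.4985)

2q̇ = q⊗(0,ω) = (-0.4000000, -1.4899498, -0.6292893, -0.0636037)
updated quaternion q' = (0.6987, -0.0298, -0.5123, 0.4985)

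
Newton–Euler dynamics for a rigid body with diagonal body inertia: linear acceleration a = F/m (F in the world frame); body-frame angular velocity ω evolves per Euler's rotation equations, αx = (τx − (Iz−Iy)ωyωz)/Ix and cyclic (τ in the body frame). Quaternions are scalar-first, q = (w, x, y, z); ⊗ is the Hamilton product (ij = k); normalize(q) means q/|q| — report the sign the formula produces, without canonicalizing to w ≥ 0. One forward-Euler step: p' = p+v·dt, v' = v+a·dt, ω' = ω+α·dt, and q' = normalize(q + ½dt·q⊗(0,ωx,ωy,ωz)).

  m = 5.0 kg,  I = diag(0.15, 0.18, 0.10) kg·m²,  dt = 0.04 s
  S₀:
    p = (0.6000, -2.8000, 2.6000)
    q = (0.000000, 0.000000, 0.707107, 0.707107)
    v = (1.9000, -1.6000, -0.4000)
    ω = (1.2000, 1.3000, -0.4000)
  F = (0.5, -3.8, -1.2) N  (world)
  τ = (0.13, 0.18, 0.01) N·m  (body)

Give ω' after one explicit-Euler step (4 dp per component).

ω' = (1.2236, 1.3453, -0.4147)

precession coupling ω×(Iω) = (0.0416, -0.0240, 0.0468)
(τ − ω×Iω)/I = (0.5893, 1.1333, -0.3680)
ω + α·dt = (1.2236, 1.3453, -0.4147)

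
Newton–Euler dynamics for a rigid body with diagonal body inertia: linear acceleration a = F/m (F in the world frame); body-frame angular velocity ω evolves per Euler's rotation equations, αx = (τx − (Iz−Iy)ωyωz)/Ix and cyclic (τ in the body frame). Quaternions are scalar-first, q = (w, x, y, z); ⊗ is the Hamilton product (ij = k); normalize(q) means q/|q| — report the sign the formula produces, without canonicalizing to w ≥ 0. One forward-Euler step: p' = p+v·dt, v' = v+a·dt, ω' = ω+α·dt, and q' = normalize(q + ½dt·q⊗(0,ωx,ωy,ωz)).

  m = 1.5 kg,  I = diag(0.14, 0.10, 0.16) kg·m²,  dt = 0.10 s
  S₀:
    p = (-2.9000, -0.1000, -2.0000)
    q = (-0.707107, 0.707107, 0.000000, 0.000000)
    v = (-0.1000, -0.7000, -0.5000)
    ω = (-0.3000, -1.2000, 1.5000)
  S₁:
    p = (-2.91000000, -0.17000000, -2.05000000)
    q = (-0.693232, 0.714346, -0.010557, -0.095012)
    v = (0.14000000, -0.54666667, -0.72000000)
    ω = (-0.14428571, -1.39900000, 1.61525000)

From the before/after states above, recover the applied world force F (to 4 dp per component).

F = (3.6000, 2.3000, -3.3000)

Δv = v₁−v₀ = (0.24000000, 0.15333333, -0.22000000)
F = m·Δv/dt = (3.6000, 2.3000, -3.3000)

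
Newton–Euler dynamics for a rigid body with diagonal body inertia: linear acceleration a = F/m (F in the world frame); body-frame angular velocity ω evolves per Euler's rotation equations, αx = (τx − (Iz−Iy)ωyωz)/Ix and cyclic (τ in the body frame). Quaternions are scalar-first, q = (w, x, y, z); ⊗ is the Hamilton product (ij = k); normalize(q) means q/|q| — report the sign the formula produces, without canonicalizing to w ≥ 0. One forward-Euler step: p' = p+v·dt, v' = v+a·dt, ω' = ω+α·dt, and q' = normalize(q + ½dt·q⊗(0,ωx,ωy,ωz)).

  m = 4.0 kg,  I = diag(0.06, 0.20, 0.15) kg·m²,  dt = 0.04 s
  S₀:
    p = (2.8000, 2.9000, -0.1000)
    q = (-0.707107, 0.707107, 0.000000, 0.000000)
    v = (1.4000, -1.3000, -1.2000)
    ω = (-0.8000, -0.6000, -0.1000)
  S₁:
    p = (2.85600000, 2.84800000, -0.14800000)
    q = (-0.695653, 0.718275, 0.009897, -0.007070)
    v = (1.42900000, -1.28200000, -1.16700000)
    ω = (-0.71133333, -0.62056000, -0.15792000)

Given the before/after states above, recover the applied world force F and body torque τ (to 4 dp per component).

F = (2.9000, 1.8000, 3.3000)
τ = (0.1300, -0.1100, -0.1500)

v₁ − v₀ = (0.02900000, 0.01800000, 0.03300000)
applied force F = (2.9000, 1.8000, 3.3000)
Δω = ω₁−ω₀ = (0.08866667, -0.02056000, -0.05792000)
applied torque τ = (0.1300, -0.1100, -0.1500)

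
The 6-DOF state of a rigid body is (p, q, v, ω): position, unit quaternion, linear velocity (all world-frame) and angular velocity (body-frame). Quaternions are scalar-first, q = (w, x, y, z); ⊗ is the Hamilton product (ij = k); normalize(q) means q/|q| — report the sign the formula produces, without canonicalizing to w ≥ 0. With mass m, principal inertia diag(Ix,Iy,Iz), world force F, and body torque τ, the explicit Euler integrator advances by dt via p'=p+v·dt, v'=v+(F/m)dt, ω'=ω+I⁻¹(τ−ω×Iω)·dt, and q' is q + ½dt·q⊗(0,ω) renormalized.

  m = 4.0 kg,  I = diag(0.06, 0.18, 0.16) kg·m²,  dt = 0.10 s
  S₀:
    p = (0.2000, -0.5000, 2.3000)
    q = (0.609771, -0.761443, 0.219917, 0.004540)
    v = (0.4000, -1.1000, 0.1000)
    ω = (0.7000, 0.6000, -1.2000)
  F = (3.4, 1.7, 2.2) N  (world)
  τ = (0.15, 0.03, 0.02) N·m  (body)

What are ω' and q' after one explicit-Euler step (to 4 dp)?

gyro term ω×Iω = (0.0144, 0.0840, 0.0504)
α = I⁻¹(τ − ω×Iω) = (2.2600, -0.3000, -0.1900)
new body rate ω' = (0.9260, 0.5700, -1.2190)
Hamilton product q⊗(0,ω) = (0.4065079, 0.1602153, -0.5446910, -1.3425329)
updated quaternion q' = (0.6283, -0.7513, 0.1921, -0.0624)

ω' = (0.9260, 0.5700, -1.2190)
q' = (0.6283, -0.7513, 0.1921, -0.0624)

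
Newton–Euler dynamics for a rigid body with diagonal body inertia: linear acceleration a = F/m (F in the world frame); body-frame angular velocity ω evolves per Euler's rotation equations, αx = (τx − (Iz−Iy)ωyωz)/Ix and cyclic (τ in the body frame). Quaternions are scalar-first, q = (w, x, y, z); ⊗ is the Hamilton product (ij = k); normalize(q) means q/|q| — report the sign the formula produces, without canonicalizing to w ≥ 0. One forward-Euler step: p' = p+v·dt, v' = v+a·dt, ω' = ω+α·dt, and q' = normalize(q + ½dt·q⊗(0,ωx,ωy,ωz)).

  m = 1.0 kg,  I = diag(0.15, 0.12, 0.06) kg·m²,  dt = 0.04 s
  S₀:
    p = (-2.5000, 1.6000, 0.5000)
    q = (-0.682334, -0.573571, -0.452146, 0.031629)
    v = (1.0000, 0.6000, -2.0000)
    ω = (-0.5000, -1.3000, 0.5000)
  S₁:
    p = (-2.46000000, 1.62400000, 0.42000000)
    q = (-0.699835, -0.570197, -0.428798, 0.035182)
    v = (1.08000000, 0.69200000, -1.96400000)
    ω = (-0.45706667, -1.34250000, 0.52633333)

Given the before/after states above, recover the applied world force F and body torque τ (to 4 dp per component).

velocity change Δv = (0.08000000, 0.09200000, 0.03600000)
applied force F = (2.0000, 2.3000, 0.9000)
ω₁ − ω₀ = (0.04293333, -0.04250000, 0.02633333)
precession coupling = (0.0390, -0.0225, -0.0195)
applied torque τ = (0.2000, -0.1500, 0.0200)

F = (2.0000, 2.3000, 0.9000)
τ = (0.2000, -0.1500, 0.0200)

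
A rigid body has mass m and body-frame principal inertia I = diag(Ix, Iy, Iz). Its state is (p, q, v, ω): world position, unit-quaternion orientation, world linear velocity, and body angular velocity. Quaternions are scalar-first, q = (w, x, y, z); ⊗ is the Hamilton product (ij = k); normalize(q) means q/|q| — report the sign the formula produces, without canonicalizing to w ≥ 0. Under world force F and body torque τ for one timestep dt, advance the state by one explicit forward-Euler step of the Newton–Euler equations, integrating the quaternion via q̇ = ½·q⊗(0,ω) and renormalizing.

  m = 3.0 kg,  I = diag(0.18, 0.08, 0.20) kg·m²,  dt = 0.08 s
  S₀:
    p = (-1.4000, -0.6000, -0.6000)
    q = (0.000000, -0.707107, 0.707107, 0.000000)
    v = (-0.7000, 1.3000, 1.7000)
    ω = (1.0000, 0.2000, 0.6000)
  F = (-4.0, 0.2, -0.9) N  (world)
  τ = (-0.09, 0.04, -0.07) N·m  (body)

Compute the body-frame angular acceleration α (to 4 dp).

α = (-0.5800, 0.6500, -0.2500)

gyro term ω×Iω = (0.0144, -0.0120, -0.0200)
angular accel α = (-0.5800, 0.6500, -0.2500)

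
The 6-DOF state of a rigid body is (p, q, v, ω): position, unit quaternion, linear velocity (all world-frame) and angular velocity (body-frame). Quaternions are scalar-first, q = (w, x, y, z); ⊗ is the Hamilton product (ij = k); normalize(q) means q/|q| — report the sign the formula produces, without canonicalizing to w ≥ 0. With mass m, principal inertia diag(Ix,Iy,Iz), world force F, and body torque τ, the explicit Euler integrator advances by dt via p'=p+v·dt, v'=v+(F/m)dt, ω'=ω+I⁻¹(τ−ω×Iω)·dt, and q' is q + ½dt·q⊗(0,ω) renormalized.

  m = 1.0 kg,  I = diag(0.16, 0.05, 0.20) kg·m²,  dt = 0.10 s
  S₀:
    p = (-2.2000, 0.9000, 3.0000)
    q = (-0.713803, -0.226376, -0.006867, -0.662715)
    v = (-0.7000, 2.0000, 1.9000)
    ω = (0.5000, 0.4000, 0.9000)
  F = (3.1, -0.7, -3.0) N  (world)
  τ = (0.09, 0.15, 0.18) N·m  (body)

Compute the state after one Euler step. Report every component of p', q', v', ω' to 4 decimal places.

p' = (-2.2700, 1.1000, 3.1900)
q' = (-0.6772, -0.2309, -0.0275, -0.6981)
v' = (-0.3900, 1.9300, 1.6000)
ω' = (0.5225, 0.7360, 1.0010)

new position p' = (-2.2700, 1.1000, 3.1900)
new velocity v' = (-0.3900, 1.9300, 1.6000)
α = I⁻¹(τ − ω×Iω) = (0.2250, 3.3600, 1.0100)
ω + α·dt = (0.5225, 0.7360, 1.0010)
Hamilton product q⊗(0,ω) = (0.7123783, -0.0979958, -0.4131403, -0.7295396)
updated quaternion q' = (-0.6772, -0.2309, -0.0275, -0.6981)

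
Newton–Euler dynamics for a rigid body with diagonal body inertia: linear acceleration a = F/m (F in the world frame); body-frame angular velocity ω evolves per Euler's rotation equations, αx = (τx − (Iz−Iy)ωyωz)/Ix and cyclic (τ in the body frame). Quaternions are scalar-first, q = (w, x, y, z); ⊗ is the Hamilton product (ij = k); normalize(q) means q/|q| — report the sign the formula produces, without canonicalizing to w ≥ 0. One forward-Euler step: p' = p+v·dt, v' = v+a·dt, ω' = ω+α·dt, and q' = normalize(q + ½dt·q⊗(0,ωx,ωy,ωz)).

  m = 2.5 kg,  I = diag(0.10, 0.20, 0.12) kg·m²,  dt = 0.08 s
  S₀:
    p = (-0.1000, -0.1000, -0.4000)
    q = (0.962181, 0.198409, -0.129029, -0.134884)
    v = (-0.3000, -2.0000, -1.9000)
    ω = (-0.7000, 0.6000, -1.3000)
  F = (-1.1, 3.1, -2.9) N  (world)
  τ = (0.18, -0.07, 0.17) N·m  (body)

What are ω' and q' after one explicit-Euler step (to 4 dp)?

α = I⁻¹(τ − ω×Iω) = (1.1760, -0.2590, 1.7667)
new body rate ω' = (-0.6059, 0.5793, -1.1587)
Hamilton product q⊗(0,ω) = (0.0409545, -0.4248586, 0.9296591, -1.2221102)
q' = normalize(q + ½dt·q⊗(0,ω)) = (0.9619, 0.1810, -0.0917, -0.1834)

ω' = (-0.6059, 0.5793, -1.1587)
q' = (0.9619, 0.1810, -0.0917, -0.1834)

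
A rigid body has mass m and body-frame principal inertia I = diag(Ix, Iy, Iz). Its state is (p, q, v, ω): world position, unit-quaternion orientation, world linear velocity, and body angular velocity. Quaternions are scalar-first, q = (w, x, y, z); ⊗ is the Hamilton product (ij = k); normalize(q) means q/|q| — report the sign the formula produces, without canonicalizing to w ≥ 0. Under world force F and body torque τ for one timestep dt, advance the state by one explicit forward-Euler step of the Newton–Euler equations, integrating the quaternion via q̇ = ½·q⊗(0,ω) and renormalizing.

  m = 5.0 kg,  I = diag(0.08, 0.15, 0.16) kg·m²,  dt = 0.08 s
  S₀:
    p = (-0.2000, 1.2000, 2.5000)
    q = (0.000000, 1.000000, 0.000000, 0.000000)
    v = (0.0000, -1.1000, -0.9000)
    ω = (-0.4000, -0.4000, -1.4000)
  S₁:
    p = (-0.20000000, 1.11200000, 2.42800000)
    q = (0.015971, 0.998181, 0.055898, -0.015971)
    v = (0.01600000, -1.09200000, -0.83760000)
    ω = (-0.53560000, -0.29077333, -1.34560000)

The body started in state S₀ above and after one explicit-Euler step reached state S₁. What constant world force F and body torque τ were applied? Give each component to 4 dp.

velocity change Δv = (0.01600000, 0.00800000, 0.06240000)
applied force F = (1.0000, 0.5000, 3.9000)
Δω = ω₁−ω₀ = (-0.13560000, 0.10922667, 0.05440000)
applied torque τ = (-0.1300, 0.1600, 0.1200)

F = (1.0000, 0.5000, 3.9000)
τ = (-0.1300, 0.1600, 0.1200)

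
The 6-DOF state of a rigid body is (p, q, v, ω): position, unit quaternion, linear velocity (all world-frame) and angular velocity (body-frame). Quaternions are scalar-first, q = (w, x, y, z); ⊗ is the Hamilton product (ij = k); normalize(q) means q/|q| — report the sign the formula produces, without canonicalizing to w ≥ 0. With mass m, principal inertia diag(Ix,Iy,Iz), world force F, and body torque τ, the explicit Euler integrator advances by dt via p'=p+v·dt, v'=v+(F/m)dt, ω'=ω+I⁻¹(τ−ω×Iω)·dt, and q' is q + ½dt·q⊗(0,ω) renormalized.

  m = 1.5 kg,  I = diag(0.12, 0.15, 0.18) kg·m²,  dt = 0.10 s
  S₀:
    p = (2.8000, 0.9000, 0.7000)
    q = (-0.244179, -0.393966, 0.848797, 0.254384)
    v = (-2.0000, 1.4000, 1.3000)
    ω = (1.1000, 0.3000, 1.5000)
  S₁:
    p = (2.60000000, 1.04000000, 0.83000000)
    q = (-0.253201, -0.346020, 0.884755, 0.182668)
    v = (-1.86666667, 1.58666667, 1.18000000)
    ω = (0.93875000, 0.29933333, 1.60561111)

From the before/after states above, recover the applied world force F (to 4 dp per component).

F = (2.0000, 2.8000, -1.8000)

velocity change Δv = (0.13333333, 0.18666667, -0.12000000)
F = m·Δv/dt = (2.0000, 2.8000, -1.8000)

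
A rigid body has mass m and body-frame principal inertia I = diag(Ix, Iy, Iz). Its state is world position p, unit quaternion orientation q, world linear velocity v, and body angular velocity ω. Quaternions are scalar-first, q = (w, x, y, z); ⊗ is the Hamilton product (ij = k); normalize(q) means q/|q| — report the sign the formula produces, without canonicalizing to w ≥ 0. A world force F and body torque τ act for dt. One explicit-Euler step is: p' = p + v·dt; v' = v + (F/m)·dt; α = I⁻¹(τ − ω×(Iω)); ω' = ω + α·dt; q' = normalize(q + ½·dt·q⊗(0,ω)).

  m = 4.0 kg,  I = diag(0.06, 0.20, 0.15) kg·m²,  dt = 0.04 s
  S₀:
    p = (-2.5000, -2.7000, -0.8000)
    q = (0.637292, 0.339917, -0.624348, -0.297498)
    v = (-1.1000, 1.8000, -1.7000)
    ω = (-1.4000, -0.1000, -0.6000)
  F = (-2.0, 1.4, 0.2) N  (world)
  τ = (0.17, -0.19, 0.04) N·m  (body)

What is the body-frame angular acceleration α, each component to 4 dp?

α = (2.8833, -0.5720, 0.1360)

gyro term ω×Iω = (-0.0030, -0.0756, 0.0196)
(τ − ω×Iω)/I = (2.8833, -0.5720, 0.1360)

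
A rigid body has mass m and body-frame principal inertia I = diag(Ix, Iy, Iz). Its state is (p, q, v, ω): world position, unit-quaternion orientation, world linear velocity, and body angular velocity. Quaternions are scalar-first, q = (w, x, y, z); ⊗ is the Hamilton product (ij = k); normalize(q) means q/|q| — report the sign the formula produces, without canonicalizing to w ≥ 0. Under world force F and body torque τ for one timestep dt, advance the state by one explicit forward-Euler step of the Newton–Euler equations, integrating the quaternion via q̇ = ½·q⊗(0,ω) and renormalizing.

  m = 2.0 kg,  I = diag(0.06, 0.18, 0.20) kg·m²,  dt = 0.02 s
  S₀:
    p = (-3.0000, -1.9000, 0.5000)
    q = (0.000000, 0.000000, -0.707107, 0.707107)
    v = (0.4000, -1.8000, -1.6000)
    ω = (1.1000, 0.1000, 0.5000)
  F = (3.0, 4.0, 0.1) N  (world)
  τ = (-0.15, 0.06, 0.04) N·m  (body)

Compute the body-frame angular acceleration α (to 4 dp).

ω×(Iω) gyroscopic = (0.0010, -0.0770, 0.0132)
α = I⁻¹(τ − ω×Iω) = (-2.5167, 0.7611, 0.1340)

α = (-2.5167, 0.7611, 0.1340)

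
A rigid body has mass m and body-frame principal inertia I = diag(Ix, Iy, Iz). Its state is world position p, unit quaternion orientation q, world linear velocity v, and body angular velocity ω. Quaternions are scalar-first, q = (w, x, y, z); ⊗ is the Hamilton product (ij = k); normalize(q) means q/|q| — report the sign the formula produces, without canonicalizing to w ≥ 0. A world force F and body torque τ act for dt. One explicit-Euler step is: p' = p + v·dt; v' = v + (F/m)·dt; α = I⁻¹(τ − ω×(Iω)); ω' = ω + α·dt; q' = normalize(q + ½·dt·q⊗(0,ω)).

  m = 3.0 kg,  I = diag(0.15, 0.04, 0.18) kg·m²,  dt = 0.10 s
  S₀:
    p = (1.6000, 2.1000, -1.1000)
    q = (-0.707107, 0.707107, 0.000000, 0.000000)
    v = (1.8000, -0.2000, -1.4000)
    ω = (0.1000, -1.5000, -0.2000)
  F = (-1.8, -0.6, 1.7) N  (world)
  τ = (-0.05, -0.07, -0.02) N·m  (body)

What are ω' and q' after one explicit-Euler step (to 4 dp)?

ω' = (0.0387, -1.6765, -0.2203)
q' = (-0.7086, 0.7016, 0.0599, -0.0458)

ω×(Iω) gyroscopic = (0.0420, 0.0006, 0.0165)
α = I⁻¹(τ − ω×Iω) = (-0.6133, -1.7650, -0.2028)
new body rate ω' = (0.0387, -1.6765, -0.2203)
2q̇ = q⊗(0,ω) = (-0.0707107, -0.0707107, 1.2020819, -0.9192391)
q + ½dt·q⊗(0,ω), renormalized = (-0.7086, 0.7016, 0.0599, -0.0458)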